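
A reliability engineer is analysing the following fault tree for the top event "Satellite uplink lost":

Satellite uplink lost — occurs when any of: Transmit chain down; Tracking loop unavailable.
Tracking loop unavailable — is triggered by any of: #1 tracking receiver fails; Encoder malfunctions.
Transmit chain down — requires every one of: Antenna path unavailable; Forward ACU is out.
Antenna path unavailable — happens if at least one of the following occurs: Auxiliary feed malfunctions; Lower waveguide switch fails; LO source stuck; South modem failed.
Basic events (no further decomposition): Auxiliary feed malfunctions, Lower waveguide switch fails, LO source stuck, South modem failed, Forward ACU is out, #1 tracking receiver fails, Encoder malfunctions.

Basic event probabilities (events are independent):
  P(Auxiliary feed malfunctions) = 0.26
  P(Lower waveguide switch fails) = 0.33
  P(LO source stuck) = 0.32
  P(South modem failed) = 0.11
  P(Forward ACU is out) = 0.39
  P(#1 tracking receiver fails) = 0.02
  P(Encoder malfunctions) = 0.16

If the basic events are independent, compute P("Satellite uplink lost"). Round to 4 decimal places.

P(Antenna path unavailable) [OR] = 1 − (1−0.26) × (1−0.33) × (1−0.32) × (1−0.11) = 0.699942
P(Transmit chain down) [AND] = 0.699942 × 0.39 = 0.272977
P(Tracking loop unavailable) [OR] = 1 − (1−0.02) × (1−0.16) = 0.176800
P(Satellite uplink lost) [OR] = 1 − (1−0.272977) × (1−0.176800) = 0.401515
Rounded to 4 decimal places: P(Satellite uplink lost) ≈ 0.4015.

0.4015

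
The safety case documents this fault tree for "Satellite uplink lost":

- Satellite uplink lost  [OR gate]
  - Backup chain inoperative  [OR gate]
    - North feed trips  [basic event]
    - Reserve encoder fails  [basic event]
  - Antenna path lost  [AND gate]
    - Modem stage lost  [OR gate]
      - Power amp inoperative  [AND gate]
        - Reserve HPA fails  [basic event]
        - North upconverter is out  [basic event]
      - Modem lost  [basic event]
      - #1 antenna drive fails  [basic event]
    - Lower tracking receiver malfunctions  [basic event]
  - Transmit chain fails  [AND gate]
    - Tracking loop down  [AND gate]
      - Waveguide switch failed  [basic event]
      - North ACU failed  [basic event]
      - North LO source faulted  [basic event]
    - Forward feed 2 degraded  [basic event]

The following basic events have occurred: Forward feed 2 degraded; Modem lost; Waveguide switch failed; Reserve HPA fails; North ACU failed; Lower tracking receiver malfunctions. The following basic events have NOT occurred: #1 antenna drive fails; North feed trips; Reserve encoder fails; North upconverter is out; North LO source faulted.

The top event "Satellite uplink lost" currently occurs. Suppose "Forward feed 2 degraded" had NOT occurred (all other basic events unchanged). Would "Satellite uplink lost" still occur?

Counterfactual: set "Forward feed 2 degraded" to not occurred.
Backup chain inoperative [OR]: North feed trips=not, Reserve encoder fails=not → no input occurs → does not occur.
Power amp inoperative [AND]: Reserve HPA fails=occurs, North upconverter is out=not → not all inputs occur → does not occur.
Modem stage lost [OR]: Power amp inoperative=not, Modem lost=occurs, #1 antenna drive fails=not → at least one input occurs → occurs.
Antenna path lost [AND]: Modem stage lost=occurs, Lower tracking receiver malfunctions=occurs → all inputs occur → occurs.
Tracking loop down [AND]: Waveguide switch failed=occurs, North ACU failed=occurs, North LO source faulted=not → not all inputs occur → does not occur.
Transmit chain fails [AND]: Tracking loop down=not, Forward feed 2 degraded=not → not all inputs occur → does not occur.
Satellite uplink lost [OR]: Backup chain inoperative=not, Antenna path lost=occurs, Transmit chain fails=not → at least one input occurs → occurs.

Yes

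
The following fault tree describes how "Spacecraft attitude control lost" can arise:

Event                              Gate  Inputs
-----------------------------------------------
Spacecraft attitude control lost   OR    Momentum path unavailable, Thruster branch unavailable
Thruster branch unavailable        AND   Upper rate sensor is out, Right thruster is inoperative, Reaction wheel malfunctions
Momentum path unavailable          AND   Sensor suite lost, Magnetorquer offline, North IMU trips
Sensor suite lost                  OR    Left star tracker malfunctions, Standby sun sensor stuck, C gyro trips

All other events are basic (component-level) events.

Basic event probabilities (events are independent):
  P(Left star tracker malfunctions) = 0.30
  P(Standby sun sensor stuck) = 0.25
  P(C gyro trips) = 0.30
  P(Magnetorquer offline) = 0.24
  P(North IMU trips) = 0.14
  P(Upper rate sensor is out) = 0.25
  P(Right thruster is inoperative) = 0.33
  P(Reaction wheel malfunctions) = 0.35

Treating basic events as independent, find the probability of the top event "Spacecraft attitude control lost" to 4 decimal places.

0.0495

P(Sensor suite lost) [OR] = 1 − (1−0.30) × (1−0.25) × (1−0.30) = 0.632500
P(Momentum path unavailable) [AND] = 0.632500 × 0.24 × 0.14 = 0.021252
P(Thruster branch unavailable) [AND] = 0.25 × 0.33 × 0.35 = 0.028875
P(Spacecraft attitude control lost) [OR] = 1 − (1−0.021252) × (1−0.028875) = 0.049513
Rounded to 4 decimal places: P(Spacecraft attitude control lost) ≈ 0.0495.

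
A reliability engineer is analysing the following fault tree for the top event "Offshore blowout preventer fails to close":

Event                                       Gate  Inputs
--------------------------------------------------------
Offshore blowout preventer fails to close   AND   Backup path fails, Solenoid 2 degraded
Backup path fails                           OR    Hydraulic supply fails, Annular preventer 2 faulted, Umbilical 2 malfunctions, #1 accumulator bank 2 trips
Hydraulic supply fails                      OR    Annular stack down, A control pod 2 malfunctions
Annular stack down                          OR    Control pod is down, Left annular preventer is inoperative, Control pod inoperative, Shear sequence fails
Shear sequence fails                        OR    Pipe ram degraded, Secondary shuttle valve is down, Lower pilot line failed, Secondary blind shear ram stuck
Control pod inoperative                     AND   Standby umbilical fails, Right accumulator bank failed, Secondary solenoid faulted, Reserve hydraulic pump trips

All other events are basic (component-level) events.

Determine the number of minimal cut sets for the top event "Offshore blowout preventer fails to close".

11

Control pod inoperative [AND]: one cut set from each child combined → 1 × 1 × 1 × 1 = 1 cut set(s).
Shear sequence fails [OR]: union of children's cut sets → 4 cut set(s).
Annular stack down [OR]: union of children's cut sets → 7 cut set(s).
Hydraulic supply fails [OR]: union of children's cut sets → 8 cut set(s).
Backup path fails [OR]: union of children's cut sets → 11 cut set(s).
Offshore blowout preventer fails to close [AND]: one cut set from each child combined → 11 × 1 = 11 cut set(s).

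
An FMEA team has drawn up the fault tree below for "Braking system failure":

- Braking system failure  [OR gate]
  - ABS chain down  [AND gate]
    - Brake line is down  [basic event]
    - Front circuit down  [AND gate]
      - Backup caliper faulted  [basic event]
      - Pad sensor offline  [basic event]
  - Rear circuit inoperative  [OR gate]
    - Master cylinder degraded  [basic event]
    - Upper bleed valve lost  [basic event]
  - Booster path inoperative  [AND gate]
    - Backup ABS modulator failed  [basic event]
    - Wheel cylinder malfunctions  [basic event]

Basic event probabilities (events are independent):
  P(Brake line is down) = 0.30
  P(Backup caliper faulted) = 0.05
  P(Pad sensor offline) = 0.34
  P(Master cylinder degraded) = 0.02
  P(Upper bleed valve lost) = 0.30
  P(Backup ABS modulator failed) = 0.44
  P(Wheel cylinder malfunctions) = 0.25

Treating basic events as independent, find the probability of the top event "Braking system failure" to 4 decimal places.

P(Front circuit down) [AND] = 0.05 × 0.34 = 0.017000
P(ABS chain down) [AND] = 0.30 × 0.017000 = 0.005100
P(Rear circuit inoperative) [OR] = 1 − (1−0.02) × (1−0.30) = 0.314000
P(Booster path inoperative) [AND] = 0.44 × 0.25 = 0.110000
P(Braking system failure) [OR] = 1 − (1−0.005100) × (1−0.314000) × (1−0.110000) = 0.392574
Rounded to 4 decimal places: P(Braking system failure) ≈ 0.3926.

0.3926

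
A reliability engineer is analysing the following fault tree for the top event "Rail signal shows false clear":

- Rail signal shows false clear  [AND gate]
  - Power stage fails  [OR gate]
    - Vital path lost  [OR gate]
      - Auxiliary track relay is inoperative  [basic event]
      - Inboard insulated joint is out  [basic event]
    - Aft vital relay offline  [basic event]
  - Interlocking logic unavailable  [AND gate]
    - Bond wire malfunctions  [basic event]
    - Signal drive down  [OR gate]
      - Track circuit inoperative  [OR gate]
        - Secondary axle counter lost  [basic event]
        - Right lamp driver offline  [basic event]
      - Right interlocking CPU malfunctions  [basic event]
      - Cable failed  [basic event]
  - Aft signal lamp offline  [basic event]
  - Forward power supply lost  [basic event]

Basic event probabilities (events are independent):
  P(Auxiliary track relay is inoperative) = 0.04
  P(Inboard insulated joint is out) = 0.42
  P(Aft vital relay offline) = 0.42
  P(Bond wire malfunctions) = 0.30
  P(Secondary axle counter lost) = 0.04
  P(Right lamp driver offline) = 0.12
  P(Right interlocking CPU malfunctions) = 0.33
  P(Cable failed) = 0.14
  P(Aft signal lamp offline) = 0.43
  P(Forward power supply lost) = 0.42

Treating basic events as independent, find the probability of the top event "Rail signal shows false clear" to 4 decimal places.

P(Vital path lost) [OR] = 1 − (1−0.04) × (1−0.42) = 0.443200
P(Power stage fails) [OR] = 1 − (1−0.443200) × (1−0.42) = 0.677056
P(Track circuit inoperative) [OR] = 1 − (1−0.04) × (1−0.12) = 0.155200
P(Signal drive down) [OR] = 1 − (1−0.155200) × (1−0.33) × (1−0.14) = 0.513226
P(Interlocking logic unavailable) [AND] = 0.30 × 0.513226 = 0.153968
P(Rail signal shows false clear) [AND] = 0.677056 × 0.153968 × 0.43 × 0.42 = 0.018827
Rounded to 4 decimal places: P(Rail signal shows false clear) ≈ 0.0188.

0.0188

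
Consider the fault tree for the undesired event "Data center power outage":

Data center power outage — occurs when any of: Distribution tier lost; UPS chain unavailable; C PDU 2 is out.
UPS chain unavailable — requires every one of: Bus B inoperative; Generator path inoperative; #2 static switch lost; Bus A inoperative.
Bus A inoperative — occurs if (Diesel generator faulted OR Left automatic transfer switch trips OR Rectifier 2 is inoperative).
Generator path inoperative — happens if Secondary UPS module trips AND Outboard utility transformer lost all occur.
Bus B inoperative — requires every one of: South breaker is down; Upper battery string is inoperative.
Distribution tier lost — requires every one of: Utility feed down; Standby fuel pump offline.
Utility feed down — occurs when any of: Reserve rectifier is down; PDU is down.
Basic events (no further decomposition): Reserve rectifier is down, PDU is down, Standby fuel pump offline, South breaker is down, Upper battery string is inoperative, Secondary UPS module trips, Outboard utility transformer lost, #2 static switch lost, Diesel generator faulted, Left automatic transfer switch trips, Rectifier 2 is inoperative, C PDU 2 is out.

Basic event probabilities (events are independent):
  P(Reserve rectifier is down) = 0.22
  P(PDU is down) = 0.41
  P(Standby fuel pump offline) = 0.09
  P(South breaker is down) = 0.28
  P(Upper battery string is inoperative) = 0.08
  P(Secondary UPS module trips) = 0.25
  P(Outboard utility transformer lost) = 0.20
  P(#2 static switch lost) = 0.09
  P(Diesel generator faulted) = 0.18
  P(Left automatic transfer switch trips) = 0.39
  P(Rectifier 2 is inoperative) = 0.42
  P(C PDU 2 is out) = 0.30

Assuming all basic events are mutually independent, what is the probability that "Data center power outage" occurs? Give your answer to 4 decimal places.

0.3341

P(Utility feed down) [OR] = 1 − (1−0.22) × (1−0.41) = 0.539800
P(Distribution tier lost) [AND] = 0.539800 × 0.09 = 0.048582
P(Bus B inoperative) [AND] = 0.28 × 0.08 = 0.022400
P(Generator path inoperative) [AND] = 0.25 × 0.20 = 0.050000
P(Bus A inoperative) [OR] = 1 − (1−0.18) × (1−0.39) × (1−0.42) = 0.709884
P(UPS chain unavailable) [AND] = 0.022400 × 0.050000 × 0.09 × 0.709884 = 0.000072
P(Data center power outage) [OR] = 1 − (1−0.048582) × (1−0.000072) × (1−0.30) = 0.334055
Rounded to 4 decimal places: P(Data center power outage) ≈ 0.3341.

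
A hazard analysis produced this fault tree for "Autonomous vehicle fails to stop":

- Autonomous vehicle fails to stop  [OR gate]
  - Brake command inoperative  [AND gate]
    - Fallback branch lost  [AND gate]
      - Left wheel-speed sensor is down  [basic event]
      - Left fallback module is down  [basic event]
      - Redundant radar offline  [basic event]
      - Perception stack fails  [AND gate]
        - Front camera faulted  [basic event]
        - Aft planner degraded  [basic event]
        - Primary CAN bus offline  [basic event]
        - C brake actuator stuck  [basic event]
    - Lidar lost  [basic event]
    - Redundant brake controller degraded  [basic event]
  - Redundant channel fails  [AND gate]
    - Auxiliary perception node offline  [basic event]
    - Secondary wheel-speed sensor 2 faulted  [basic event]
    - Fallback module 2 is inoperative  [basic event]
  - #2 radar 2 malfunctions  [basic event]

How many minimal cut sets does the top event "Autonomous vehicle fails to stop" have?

3

Perception stack fails [AND]: one cut set from each child combined → 1 × 1 × 1 × 1 = 1 cut set(s).
Fallback branch lost [AND]: one cut set from each child combined → 1 × 1 × 1 × 1 = 1 cut set(s).
Brake command inoperative [AND]: one cut set from each child combined → 1 × 1 × 1 = 1 cut set(s).
Redundant channel fails [AND]: one cut set from each child combined → 1 × 1 × 1 = 1 cut set(s).
Autonomous vehicle fails to stop [OR]: union of children's cut sets → 3 cut set(s).
Minimal cut sets: {Aft planner degraded, C brake actuator stuck, Front camera faulted, Left fallback module is down, Left wheel-speed sensor is down, Lidar lost, Primary CAN bus offline, Redundant brake controller degraded, Redundant radar offline}; {Auxiliary perception node offline, Fallback module 2 is inoperative, Secondary wheel-speed sensor 2 faulted}; {#2 radar 2 malfunctions}.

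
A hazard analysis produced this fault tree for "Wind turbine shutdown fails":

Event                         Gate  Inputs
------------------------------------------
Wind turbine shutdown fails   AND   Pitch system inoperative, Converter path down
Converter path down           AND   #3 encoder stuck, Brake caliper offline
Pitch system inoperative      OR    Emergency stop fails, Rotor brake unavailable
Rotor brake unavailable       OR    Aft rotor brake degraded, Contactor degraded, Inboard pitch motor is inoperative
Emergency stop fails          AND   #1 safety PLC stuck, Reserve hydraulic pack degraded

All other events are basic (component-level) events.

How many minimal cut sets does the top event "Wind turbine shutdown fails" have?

Emergency stop fails [AND]: one cut set from each child combined → 1 × 1 = 1 cut set(s).
Rotor brake unavailable [OR]: union of children's cut sets → 3 cut set(s).
Pitch system inoperative [OR]: union of children's cut sets → 4 cut set(s).
Converter path down [AND]: one cut set from each child combined → 1 × 1 = 1 cut set(s).
Wind turbine shutdown fails [AND]: one cut set from each child combined → 4 × 1 = 4 cut set(s).
Minimal cut sets: {#1 safety PLC stuck, #3 encoder stuck, Brake caliper offline, Reserve hydraulic pack degraded}; {#3 encoder stuck, Aft rotor brake degraded, Brake caliper offline}; {#3 encoder stuck, Brake caliper offline, Contactor degraded}; {#3 encoder stuck, Brake caliper offline, Inboard pitch motor is inoperative}.

4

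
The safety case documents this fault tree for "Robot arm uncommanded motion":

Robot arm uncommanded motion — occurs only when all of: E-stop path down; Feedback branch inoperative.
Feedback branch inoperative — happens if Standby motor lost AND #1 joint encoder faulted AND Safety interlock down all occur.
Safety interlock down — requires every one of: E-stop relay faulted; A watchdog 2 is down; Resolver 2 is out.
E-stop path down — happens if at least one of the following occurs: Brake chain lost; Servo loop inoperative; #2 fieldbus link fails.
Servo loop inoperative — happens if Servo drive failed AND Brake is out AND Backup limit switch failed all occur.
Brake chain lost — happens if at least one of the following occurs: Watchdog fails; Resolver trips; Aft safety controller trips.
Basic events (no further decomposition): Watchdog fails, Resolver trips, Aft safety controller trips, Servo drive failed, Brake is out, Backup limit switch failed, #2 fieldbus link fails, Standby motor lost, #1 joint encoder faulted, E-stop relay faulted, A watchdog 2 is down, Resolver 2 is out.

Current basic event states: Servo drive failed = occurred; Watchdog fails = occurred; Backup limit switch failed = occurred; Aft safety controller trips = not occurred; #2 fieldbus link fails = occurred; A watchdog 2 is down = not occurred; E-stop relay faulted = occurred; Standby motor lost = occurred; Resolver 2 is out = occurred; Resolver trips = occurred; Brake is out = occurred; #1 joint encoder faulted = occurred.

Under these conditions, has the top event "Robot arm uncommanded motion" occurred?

No

Brake chain lost [OR]: Watchdog fails=occurs, Resolver trips=occurs, Aft safety controller trips=not → at least one input occurs → occurs.
Servo loop inoperative [AND]: Servo drive failed=occurs, Brake is out=occurs, Backup limit switch failed=occurs → all inputs occur → occurs.
E-stop path down [OR]: Brake chain lost=occurs, Servo loop inoperative=occurs, #2 fieldbus link fails=occurs → at least one input occurs → occurs.
Safety interlock down [AND]: E-stop relay faulted=occurs, A watchdog 2 is down=not, Resolver 2 is out=occurs → not all inputs occur → does not occur.
Feedback branch inoperative [AND]: Standby motor lost=occurs, #1 joint encoder faulted=occurs, Safety interlock down=not → not all inputs occur → does not occur.
Robot arm uncommanded motion [AND]: E-stop path down=occurs, Feedback branch inoperative=not → not all inputs occur → does not occur.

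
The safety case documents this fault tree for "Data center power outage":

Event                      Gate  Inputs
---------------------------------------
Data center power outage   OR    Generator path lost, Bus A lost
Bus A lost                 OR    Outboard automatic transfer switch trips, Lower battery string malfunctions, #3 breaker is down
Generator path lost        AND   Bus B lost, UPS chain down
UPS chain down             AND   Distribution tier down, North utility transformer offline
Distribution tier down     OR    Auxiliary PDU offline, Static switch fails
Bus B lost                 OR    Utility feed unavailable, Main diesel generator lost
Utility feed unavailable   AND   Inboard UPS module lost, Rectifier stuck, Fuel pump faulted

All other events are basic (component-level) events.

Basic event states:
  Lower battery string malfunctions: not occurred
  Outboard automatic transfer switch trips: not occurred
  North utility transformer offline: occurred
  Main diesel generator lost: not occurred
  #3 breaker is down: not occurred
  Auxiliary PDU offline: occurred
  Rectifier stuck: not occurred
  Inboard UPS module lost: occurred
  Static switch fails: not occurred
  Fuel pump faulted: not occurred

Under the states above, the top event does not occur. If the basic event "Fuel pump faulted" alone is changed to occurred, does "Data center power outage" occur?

No

Counterfactual: set "Fuel pump faulted" to occurred.
Utility feed unavailable [AND]: Inboard UPS module lost=occurs, Rectifier stuck=not, Fuel pump faulted=occurs → not all inputs occur → does not occur.
Bus B lost [OR]: Utility feed unavailable=not, Main diesel generator lost=not → no input occurs → does not occur.
Distribution tier down [OR]: Auxiliary PDU offline=occurs, Static switch fails=not → at least one input occurs → occurs.
UPS chain down [AND]: Distribution tier down=occurs, North utility transformer offline=occurs → all inputs occur → occurs.
Generator path lost [AND]: Bus B lost=not, UPS chain down=occurs → not all inputs occur → does not occur.
Bus A lost [OR]: Outboard automatic transfer switch trips=not, Lower battery string malfunctions=not, #3 breaker is down=not → no input occurs → does not occur.
Data center power outage [OR]: Generator path lost=not, Bus A lost=not → no input occurs → does not occur.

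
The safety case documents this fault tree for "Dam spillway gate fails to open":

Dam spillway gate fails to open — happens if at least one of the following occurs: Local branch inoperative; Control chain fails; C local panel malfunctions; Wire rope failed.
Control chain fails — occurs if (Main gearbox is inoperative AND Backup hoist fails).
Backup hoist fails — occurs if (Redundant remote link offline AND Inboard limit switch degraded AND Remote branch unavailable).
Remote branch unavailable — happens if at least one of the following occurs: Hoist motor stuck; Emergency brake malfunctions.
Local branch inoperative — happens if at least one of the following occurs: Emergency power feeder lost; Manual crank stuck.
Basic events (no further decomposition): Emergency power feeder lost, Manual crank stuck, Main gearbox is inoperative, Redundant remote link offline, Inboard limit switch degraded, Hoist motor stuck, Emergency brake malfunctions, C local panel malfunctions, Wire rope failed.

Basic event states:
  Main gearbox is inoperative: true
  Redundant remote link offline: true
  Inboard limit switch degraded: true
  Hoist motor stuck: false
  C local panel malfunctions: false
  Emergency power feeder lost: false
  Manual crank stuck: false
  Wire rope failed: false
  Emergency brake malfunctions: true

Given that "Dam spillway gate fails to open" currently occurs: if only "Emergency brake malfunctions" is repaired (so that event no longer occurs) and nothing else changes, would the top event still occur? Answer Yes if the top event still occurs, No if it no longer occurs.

Counterfactual: set "Emergency brake malfunctions" to not occurred.
Local branch inoperative [OR]: Emergency power feeder lost=not, Manual crank stuck=not → no input occurs → does not occur.
Remote branch unavailable [OR]: Hoist motor stuck=not, Emergency brake malfunctions=not → no input occurs → does not occur.
Backup hoist fails [AND]: Redundant remote link offline=occurs, Inboard limit switch degraded=occurs, Remote branch unavailable=not → not all inputs occur → does not occur.
Control chain fails [AND]: Main gearbox is inoperative=occurs, Backup hoist fails=not → not all inputs occur → does not occur.
Dam spillway gate fails to open [OR]: Local branch inoperative=not, Control chain fails=not, C local panel malfunctions=not, Wire rope failed=not → no input occurs → does not occur.

No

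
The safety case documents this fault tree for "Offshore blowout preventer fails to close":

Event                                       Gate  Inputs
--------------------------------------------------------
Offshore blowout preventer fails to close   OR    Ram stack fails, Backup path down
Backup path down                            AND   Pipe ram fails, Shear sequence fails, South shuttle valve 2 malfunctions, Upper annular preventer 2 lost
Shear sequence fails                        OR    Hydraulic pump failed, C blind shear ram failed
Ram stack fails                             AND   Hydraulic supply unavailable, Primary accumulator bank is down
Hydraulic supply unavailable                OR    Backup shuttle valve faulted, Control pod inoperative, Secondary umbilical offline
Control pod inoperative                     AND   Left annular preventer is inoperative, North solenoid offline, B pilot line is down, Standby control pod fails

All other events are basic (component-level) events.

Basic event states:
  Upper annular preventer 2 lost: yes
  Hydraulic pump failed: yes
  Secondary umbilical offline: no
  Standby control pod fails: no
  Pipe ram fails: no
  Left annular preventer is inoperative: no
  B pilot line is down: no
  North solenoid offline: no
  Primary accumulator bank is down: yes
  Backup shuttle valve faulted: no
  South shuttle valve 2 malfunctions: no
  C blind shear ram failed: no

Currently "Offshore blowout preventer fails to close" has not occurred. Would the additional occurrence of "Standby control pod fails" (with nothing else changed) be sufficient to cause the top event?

No

Counterfactual: set "Standby control pod fails" to occurred.
Control pod inoperative [AND]: Left annular preventer is inoperative=not, North solenoid offline=not, B pilot line is down=not, Standby control pod fails=occurs → not all inputs occur → does not occur.
Hydraulic supply unavailable [OR]: Backup shuttle valve faulted=not, Control pod inoperative=not, Secondary umbilical offline=not → no input occurs → does not occur.
Ram stack fails [AND]: Hydraulic supply unavailable=not, Primary accumulator bank is down=occurs → not all inputs occur → does not occur.
Shear sequence fails [OR]: Hydraulic pump failed=occurs, C blind shear ram failed=not → at least one input occurs → occurs.
Backup path down [AND]: Pipe ram fails=not, Shear sequence fails=occurs, South shuttle valve 2 malfunctions=not, Upper annular preventer 2 lost=occurs → not all inputs occur → does not occur.
Offshore blowout preventer fails to close [OR]: Ram stack fails=not, Backup path down=not → no input occurs → does not occur.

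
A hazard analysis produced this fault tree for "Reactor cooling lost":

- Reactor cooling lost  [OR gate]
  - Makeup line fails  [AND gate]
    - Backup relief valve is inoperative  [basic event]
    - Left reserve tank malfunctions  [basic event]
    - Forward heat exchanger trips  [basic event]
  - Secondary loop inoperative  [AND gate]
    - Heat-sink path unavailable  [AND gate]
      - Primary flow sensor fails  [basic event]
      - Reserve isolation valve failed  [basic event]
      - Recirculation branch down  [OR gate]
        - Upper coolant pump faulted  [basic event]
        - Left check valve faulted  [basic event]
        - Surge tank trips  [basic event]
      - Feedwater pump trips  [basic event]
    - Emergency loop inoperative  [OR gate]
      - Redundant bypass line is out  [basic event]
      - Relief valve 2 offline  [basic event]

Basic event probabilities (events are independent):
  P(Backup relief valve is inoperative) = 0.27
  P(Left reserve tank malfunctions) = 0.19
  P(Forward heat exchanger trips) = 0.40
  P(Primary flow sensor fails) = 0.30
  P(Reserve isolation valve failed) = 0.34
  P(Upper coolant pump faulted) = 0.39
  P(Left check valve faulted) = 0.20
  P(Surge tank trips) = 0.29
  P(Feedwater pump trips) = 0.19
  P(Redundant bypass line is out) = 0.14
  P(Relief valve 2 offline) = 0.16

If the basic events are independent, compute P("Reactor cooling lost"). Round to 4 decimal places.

P(Makeup line fails) [AND] = 0.27 × 0.19 × 0.40 = 0.020520
P(Recirculation branch down) [OR] = 1 − (1−0.39) × (1−0.20) × (1−0.29) = 0.653520
P(Heat-sink path unavailable) [AND] = 0.30 × 0.34 × 0.653520 × 0.19 = 0.012665
P(Emergency loop inoperative) [OR] = 1 − (1−0.14) × (1−0.16) = 0.277600
P(Secondary loop inoperative) [AND] = 0.012665 × 0.277600 = 0.003516
P(Reactor cooling lost) [OR] = 1 − (1−0.020520) × (1−0.003516) = 0.023964
Rounded to 4 decimal places: P(Reactor cooling lost) ≈ 0.0240.

0.0240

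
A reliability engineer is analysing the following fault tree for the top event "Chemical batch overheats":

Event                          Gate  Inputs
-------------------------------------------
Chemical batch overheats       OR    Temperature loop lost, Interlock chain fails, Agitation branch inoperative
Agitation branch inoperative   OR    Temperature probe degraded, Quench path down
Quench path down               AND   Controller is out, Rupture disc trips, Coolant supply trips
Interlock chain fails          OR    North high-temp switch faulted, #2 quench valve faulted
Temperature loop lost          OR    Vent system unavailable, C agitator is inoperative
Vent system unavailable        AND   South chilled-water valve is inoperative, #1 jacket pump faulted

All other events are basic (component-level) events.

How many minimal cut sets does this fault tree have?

Vent system unavailable [AND]: one cut set from each child combined → 1 × 1 = 1 cut set(s).
Temperature loop lost [OR]: union of children's cut sets → 2 cut set(s).
Interlock chain fails [OR]: union of children's cut sets → 2 cut set(s).
Quench path down [AND]: one cut set from each child combined → 1 × 1 × 1 = 1 cut set(s).
Agitation branch inoperative [OR]: union of children's cut sets → 2 cut set(s).
Chemical batch overheats [OR]: union of children's cut sets → 6 cut set(s).
Minimal cut sets: {#1 jacket pump faulted, South chilled-water valve is inoperative}; {C agitator is inoperative}; {North high-temp switch faulted}; {#2 quench valve faulted}; {Temperature probe degraded}; {Controller is out, Coolant supply trips, Rupture disc trips}.

6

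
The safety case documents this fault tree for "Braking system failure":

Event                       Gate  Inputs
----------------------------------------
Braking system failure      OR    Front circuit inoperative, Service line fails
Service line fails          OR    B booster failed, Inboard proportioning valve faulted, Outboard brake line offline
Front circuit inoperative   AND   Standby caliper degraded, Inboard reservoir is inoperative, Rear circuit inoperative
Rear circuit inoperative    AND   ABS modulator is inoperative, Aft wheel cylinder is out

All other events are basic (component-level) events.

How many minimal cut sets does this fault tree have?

4

Rear circuit inoperative [AND]: one cut set from each child combined → 1 × 1 = 1 cut set(s).
Front circuit inoperative [AND]: one cut set from each child combined → 1 × 1 × 1 = 1 cut set(s).
Service line fails [OR]: union of children's cut sets → 3 cut set(s).
Braking system failure [OR]: union of children's cut sets → 4 cut set(s).
Minimal cut sets: {ABS modulator is inoperative, Aft wheel cylinder is out, Inboard reservoir is inoperative, Standby caliper degraded}; {B booster failed}; {Inboard proportioning valve faulted}; {Outboard brake line offline}.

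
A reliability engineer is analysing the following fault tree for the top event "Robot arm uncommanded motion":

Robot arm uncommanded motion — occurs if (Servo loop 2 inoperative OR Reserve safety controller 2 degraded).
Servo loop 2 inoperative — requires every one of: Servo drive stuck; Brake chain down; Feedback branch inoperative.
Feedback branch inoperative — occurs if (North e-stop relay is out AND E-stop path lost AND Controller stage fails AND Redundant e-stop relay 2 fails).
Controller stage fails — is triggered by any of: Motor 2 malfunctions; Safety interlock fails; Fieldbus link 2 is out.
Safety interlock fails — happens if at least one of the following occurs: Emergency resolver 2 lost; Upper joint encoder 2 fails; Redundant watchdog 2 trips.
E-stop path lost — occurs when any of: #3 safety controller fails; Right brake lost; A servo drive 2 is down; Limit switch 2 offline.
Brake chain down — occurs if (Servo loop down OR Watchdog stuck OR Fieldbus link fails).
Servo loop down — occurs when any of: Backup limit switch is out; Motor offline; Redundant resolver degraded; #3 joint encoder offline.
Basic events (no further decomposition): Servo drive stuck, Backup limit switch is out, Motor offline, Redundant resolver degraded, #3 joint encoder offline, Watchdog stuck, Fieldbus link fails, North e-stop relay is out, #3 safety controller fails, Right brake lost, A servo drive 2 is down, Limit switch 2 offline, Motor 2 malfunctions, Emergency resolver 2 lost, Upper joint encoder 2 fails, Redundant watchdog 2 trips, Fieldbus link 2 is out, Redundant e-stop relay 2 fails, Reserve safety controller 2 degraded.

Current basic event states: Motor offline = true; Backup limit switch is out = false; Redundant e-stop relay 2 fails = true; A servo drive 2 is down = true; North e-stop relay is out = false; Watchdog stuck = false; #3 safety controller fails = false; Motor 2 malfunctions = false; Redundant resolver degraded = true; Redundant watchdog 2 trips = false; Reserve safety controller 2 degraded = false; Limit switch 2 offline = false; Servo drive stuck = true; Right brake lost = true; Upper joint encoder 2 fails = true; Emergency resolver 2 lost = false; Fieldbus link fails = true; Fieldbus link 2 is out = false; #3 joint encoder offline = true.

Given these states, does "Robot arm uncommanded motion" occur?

Servo loop down [OR]: Backup limit switch is out=not, Motor offline=occurs, Redundant resolver degraded=occurs, #3 joint encoder offline=occurs → at least one input occurs → occurs.
Brake chain down [OR]: Servo loop down=occurs, Watchdog stuck=not, Fieldbus link fails=occurs → at least one input occurs → occurs.
E-stop path lost [OR]: #3 safety controller fails=not, Right brake lost=occurs, A servo drive 2 is down=occurs, Limit switch 2 offline=not → at least one input occurs → occurs.
Safety interlock fails [OR]: Emergency resolver 2 lost=not, Upper joint encoder 2 fails=occurs, Redundant watchdog 2 trips=not → at least one input occurs → occurs.
Controller stage fails [OR]: Motor 2 malfunctions=not, Safety interlock fails=occurs, Fieldbus link 2 is out=not → at least one input occurs → occurs.
Feedback branch inoperative [AND]: North e-stop relay is out=not, E-stop path lost=occurs, Controller stage fails=occurs, Redundant e-stop relay 2 fails=occurs → not all inputs occur → does not occur.
Servo loop 2 inoperative [AND]: Servo drive stuck=occurs, Brake chain down=occurs, Feedback branch inoperative=not → not all inputs occur → does not occur.
Robot arm uncommanded motion [OR]: Servo loop 2 inoperative=not, Reserve safety controller 2 degraded=not → no input occurs → does not occur.

No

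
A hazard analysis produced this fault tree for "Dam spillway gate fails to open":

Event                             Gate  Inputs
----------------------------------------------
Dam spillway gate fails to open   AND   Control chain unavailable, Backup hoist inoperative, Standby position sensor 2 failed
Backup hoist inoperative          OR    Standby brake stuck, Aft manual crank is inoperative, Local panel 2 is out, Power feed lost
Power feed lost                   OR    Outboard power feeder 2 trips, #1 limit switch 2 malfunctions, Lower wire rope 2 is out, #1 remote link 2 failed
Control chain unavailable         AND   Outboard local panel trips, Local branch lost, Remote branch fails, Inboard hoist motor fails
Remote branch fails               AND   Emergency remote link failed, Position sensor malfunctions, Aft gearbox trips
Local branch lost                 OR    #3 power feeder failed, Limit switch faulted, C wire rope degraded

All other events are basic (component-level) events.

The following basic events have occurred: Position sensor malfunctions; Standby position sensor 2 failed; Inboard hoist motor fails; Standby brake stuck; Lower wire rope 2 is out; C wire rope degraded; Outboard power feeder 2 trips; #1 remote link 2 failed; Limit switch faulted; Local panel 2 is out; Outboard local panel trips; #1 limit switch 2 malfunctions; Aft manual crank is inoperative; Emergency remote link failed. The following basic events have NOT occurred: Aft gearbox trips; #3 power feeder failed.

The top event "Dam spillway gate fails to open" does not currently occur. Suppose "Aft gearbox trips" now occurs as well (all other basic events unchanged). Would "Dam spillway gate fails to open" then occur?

Yes

Counterfactual: set "Aft gearbox trips" to occurred.
Local branch lost [OR]: #3 power feeder failed=not, Limit switch faulted=occurs, C wire rope degraded=occurs → at least one input occurs → occurs.
Remote branch fails [AND]: Emergency remote link failed=occurs, Position sensor malfunctions=occurs, Aft gearbox trips=occurs → all inputs occur → occurs.
Control chain unavailable [AND]: Outboard local panel trips=occurs, Local branch lost=occurs, Remote branch fails=occurs, Inboard hoist motor fails=occurs → all inputs occur → occurs.
Power feed lost [OR]: Outboard power feeder 2 trips=occurs, #1 limit switch 2 malfunctions=occurs, Lower wire rope 2 is out=occurs, #1 remote link 2 failed=occurs → at least one input occurs → occurs.
Backup hoist inoperative [OR]: Standby brake stuck=occurs, Aft manual crank is inoperative=occurs, Local panel 2 is out=occurs, Power feed lost=occurs → at least one input occurs → occurs.
Dam spillway gate fails to open [AND]: Control chain unavailable=occurs, Backup hoist inoperative=occurs, Standby position sensor 2 failed=occurs → all inputs occur → occurs.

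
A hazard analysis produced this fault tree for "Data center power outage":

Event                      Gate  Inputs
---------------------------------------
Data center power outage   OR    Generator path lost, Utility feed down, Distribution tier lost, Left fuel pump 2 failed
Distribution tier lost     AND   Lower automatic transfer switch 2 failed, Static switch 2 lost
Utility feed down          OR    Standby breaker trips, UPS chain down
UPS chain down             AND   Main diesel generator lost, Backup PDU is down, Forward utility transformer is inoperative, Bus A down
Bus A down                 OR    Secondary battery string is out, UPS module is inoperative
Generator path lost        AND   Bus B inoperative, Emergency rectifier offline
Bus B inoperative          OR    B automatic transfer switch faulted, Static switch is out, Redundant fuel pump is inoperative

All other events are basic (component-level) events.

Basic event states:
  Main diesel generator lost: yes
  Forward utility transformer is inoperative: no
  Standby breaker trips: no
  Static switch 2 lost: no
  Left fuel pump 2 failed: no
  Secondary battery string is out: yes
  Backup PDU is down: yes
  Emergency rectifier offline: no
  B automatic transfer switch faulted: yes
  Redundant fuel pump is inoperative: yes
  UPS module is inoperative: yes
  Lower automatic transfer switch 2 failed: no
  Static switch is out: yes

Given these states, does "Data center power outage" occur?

Bus B inoperative [OR]: B automatic transfer switch faulted=occurs, Static switch is out=occurs, Redundant fuel pump is inoperative=occurs → at least one input occurs → occurs.
Generator path lost [AND]: Bus B inoperative=occurs, Emergency rectifier offline=not → not all inputs occur → does not occur.
Bus A down [OR]: Secondary battery string is out=occurs, UPS module is inoperative=occurs → at least one input occurs → occurs.
UPS chain down [AND]: Main diesel generator lost=occurs, Backup PDU is down=occurs, Forward utility transformer is inoperative=not, Bus A down=occurs → not all inputs occur → does not occur.
Utility feed down [OR]: Standby breaker trips=not, UPS chain down=not → no input occurs → does not occur.
Distribution tier lost [AND]: Lower automatic transfer switch 2 failed=not, Static switch 2 lost=not → not all inputs occur → does not occur.
Data center power outage [OR]: Generator path lost=not, Utility feed down=not, Distribution tier lost=not, Left fuel pump 2 failed=not → no input occurs → does not occur.

No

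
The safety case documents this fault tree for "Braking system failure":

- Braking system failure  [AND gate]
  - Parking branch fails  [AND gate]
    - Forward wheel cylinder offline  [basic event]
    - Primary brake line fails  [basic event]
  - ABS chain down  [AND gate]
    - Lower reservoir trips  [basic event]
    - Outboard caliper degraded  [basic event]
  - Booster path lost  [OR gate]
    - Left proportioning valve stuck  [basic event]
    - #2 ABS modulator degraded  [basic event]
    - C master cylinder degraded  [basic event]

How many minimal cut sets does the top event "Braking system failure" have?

Parking branch fails [AND]: one cut set from each child combined → 1 × 1 = 1 cut set(s).
ABS chain down [AND]: one cut set from each child combined → 1 × 1 = 1 cut set(s).
Booster path lost [OR]: union of children's cut sets → 3 cut set(s).
Braking system failure [AND]: one cut set from each child combined → 1 × 1 × 3 = 3 cut set(s).
Minimal cut sets: {Forward wheel cylinder offline, Left proportioning valve stuck, Lower reservoir trips, Outboard caliper degraded, Primary brake line fails}; {#2 ABS modulator degraded, Forward wheel cylinder offline, Lower reservoir trips, Outboard caliper degraded, Primary brake line fails}; {C master cylinder degraded, Forward wheel cylinder offline, Lower reservoir trips, Outboard caliper degraded, Primary brake line fails}.

3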